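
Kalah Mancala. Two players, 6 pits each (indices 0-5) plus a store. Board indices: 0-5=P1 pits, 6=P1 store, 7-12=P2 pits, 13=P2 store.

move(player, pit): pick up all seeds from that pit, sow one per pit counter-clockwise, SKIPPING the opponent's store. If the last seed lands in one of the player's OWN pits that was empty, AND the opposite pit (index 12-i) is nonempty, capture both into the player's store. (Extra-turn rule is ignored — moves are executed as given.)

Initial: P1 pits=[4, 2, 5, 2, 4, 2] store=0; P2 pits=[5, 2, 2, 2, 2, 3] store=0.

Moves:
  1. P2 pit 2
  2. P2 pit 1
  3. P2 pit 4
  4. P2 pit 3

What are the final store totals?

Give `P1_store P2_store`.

Move 1: P2 pit2 -> P1=[4,2,5,2,4,2](0) P2=[5,2,0,3,3,3](0)
Move 2: P2 pit1 -> P1=[4,2,5,2,4,2](0) P2=[5,0,1,4,3,3](0)
Move 3: P2 pit4 -> P1=[5,2,5,2,4,2](0) P2=[5,0,1,4,0,4](1)
Move 4: P2 pit3 -> P1=[6,2,5,2,4,2](0) P2=[5,0,1,0,1,5](2)

Answer: 0 2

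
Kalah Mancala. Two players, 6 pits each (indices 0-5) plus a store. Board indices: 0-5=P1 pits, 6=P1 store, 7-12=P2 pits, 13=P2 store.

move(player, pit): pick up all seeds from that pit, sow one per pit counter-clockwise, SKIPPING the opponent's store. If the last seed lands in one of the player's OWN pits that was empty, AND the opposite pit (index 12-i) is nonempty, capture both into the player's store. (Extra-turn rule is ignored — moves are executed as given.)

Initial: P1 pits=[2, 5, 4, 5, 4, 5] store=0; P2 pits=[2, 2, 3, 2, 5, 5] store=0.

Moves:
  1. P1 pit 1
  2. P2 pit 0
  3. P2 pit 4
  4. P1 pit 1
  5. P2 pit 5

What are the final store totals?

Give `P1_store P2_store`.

Move 1: P1 pit1 -> P1=[2,0,5,6,5,6](1) P2=[2,2,3,2,5,5](0)
Move 2: P2 pit0 -> P1=[2,0,5,6,5,6](1) P2=[0,3,4,2,5,5](0)
Move 3: P2 pit4 -> P1=[3,1,6,6,5,6](1) P2=[0,3,4,2,0,6](1)
Move 4: P1 pit1 -> P1=[3,0,7,6,5,6](1) P2=[0,3,4,2,0,6](1)
Move 5: P2 pit5 -> P1=[4,1,8,7,6,6](1) P2=[0,3,4,2,0,0](2)

Answer: 1 2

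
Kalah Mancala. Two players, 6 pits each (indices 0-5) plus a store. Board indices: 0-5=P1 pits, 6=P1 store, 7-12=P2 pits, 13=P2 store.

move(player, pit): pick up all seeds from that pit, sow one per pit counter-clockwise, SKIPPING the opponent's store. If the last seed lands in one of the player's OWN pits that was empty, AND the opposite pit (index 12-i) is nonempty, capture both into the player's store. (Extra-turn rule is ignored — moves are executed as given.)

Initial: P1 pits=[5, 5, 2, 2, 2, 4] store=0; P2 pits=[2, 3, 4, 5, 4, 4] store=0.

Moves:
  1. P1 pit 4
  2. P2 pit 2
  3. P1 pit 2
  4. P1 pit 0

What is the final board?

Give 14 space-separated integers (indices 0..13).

Move 1: P1 pit4 -> P1=[5,5,2,2,0,5](1) P2=[2,3,4,5,4,4](0)
Move 2: P2 pit2 -> P1=[5,5,2,2,0,5](1) P2=[2,3,0,6,5,5](1)
Move 3: P1 pit2 -> P1=[5,5,0,3,0,5](5) P2=[2,0,0,6,5,5](1)
Move 4: P1 pit0 -> P1=[0,6,1,4,1,6](5) P2=[2,0,0,6,5,5](1)

Answer: 0 6 1 4 1 6 5 2 0 0 6 5 5 1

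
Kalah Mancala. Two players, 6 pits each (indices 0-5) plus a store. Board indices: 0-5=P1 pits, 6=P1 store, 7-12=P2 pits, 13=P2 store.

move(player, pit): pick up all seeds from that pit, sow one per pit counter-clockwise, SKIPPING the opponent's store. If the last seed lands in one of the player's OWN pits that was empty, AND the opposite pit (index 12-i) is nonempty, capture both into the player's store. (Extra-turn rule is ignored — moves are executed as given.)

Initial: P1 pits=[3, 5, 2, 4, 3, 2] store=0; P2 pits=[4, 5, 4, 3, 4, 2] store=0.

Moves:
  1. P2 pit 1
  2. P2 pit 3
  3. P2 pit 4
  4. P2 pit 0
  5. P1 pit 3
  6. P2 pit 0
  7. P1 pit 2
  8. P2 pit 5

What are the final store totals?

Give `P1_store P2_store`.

Answer: 1 11

Derivation:
Move 1: P2 pit1 -> P1=[3,5,2,4,3,2](0) P2=[4,0,5,4,5,3](1)
Move 2: P2 pit3 -> P1=[4,5,2,4,3,2](0) P2=[4,0,5,0,6,4](2)
Move 3: P2 pit4 -> P1=[5,6,3,5,3,2](0) P2=[4,0,5,0,0,5](3)
Move 4: P2 pit0 -> P1=[5,0,3,5,3,2](0) P2=[0,1,6,1,0,5](10)
Move 5: P1 pit3 -> P1=[5,0,3,0,4,3](1) P2=[1,2,6,1,0,5](10)
Move 6: P2 pit0 -> P1=[5,0,3,0,4,3](1) P2=[0,3,6,1,0,5](10)
Move 7: P1 pit2 -> P1=[5,0,0,1,5,4](1) P2=[0,3,6,1,0,5](10)
Move 8: P2 pit5 -> P1=[6,1,1,2,5,4](1) P2=[0,3,6,1,0,0](11)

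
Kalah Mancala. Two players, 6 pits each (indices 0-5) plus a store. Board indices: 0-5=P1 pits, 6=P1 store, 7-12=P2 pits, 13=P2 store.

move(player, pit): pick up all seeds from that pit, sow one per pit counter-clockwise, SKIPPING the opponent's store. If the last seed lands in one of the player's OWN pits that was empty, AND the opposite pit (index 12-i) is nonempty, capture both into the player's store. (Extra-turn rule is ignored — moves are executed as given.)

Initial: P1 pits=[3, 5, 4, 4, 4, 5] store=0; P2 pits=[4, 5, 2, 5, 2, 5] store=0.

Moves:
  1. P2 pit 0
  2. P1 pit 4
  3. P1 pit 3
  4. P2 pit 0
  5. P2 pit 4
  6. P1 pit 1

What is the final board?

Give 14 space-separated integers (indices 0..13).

Answer: 4 0 5 1 2 8 3 0 8 4 6 0 6 1

Derivation:
Move 1: P2 pit0 -> P1=[3,5,4,4,4,5](0) P2=[0,6,3,6,3,5](0)
Move 2: P1 pit4 -> P1=[3,5,4,4,0,6](1) P2=[1,7,3,6,3,5](0)
Move 3: P1 pit3 -> P1=[3,5,4,0,1,7](2) P2=[2,7,3,6,3,5](0)
Move 4: P2 pit0 -> P1=[3,5,4,0,1,7](2) P2=[0,8,4,6,3,5](0)
Move 5: P2 pit4 -> P1=[4,5,4,0,1,7](2) P2=[0,8,4,6,0,6](1)
Move 6: P1 pit1 -> P1=[4,0,5,1,2,8](3) P2=[0,8,4,6,0,6](1)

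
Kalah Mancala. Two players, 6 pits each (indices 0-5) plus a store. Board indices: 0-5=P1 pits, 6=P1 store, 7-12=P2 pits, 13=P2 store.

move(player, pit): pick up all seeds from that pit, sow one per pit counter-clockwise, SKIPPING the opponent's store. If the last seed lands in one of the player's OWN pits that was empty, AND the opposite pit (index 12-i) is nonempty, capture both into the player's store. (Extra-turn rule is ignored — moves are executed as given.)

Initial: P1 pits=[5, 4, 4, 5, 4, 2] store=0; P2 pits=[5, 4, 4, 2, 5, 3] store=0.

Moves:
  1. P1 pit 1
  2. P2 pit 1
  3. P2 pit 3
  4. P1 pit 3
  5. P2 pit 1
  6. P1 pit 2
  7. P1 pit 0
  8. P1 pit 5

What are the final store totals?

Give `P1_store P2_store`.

Move 1: P1 pit1 -> P1=[5,0,5,6,5,3](0) P2=[5,4,4,2,5,3](0)
Move 2: P2 pit1 -> P1=[5,0,5,6,5,3](0) P2=[5,0,5,3,6,4](0)
Move 3: P2 pit3 -> P1=[5,0,5,6,5,3](0) P2=[5,0,5,0,7,5](1)
Move 4: P1 pit3 -> P1=[5,0,5,0,6,4](1) P2=[6,1,6,0,7,5](1)
Move 5: P2 pit1 -> P1=[5,0,5,0,6,4](1) P2=[6,0,7,0,7,5](1)
Move 6: P1 pit2 -> P1=[5,0,0,1,7,5](2) P2=[7,0,7,0,7,5](1)
Move 7: P1 pit0 -> P1=[0,1,1,2,8,6](2) P2=[7,0,7,0,7,5](1)
Move 8: P1 pit5 -> P1=[0,1,1,2,8,0](3) P2=[8,1,8,1,8,5](1)

Answer: 3 1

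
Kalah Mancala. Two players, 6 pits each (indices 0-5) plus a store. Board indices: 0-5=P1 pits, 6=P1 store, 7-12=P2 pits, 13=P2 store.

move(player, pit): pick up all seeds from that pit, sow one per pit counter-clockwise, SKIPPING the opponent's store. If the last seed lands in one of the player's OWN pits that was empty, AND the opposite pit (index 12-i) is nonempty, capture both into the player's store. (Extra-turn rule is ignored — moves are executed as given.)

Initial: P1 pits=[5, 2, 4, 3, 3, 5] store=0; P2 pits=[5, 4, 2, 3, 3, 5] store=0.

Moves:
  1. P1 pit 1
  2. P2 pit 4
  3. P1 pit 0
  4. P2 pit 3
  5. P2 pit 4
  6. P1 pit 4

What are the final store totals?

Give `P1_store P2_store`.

Answer: 2 2

Derivation:
Move 1: P1 pit1 -> P1=[5,0,5,4,3,5](0) P2=[5,4,2,3,3,5](0)
Move 2: P2 pit4 -> P1=[6,0,5,4,3,5](0) P2=[5,4,2,3,0,6](1)
Move 3: P1 pit0 -> P1=[0,1,6,5,4,6](1) P2=[5,4,2,3,0,6](1)
Move 4: P2 pit3 -> P1=[0,1,6,5,4,6](1) P2=[5,4,2,0,1,7](2)
Move 5: P2 pit4 -> P1=[0,1,6,5,4,6](1) P2=[5,4,2,0,0,8](2)
Move 6: P1 pit4 -> P1=[0,1,6,5,0,7](2) P2=[6,5,2,0,0,8](2)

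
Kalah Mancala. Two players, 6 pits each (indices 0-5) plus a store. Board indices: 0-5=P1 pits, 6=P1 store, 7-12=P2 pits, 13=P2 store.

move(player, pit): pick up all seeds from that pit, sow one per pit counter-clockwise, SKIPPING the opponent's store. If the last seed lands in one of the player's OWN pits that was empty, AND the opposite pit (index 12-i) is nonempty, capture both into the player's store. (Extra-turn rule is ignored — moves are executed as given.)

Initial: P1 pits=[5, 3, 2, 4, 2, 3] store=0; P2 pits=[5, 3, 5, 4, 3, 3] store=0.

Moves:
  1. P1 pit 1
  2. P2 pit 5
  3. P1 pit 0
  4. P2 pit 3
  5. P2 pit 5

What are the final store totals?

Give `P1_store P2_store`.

Answer: 1 3

Derivation:
Move 1: P1 pit1 -> P1=[5,0,3,5,3,3](0) P2=[5,3,5,4,3,3](0)
Move 2: P2 pit5 -> P1=[6,1,3,5,3,3](0) P2=[5,3,5,4,3,0](1)
Move 3: P1 pit0 -> P1=[0,2,4,6,4,4](1) P2=[5,3,5,4,3,0](1)
Move 4: P2 pit3 -> P1=[1,2,4,6,4,4](1) P2=[5,3,5,0,4,1](2)
Move 5: P2 pit5 -> P1=[1,2,4,6,4,4](1) P2=[5,3,5,0,4,0](3)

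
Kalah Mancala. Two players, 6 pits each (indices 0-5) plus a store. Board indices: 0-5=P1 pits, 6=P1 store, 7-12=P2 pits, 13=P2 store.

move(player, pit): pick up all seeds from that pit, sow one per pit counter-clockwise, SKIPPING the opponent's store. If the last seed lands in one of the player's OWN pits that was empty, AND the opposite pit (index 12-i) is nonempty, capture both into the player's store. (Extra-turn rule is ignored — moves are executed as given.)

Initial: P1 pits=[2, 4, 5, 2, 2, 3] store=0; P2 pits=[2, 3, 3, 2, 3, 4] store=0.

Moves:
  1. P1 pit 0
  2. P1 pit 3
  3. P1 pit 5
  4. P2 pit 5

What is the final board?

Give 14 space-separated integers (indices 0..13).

Answer: 1 6 7 0 3 0 1 3 4 4 2 3 0 1

Derivation:
Move 1: P1 pit0 -> P1=[0,5,6,2,2,3](0) P2=[2,3,3,2,3,4](0)
Move 2: P1 pit3 -> P1=[0,5,6,0,3,4](0) P2=[2,3,3,2,3,4](0)
Move 3: P1 pit5 -> P1=[0,5,6,0,3,0](1) P2=[3,4,4,2,3,4](0)
Move 4: P2 pit5 -> P1=[1,6,7,0,3,0](1) P2=[3,4,4,2,3,0](1)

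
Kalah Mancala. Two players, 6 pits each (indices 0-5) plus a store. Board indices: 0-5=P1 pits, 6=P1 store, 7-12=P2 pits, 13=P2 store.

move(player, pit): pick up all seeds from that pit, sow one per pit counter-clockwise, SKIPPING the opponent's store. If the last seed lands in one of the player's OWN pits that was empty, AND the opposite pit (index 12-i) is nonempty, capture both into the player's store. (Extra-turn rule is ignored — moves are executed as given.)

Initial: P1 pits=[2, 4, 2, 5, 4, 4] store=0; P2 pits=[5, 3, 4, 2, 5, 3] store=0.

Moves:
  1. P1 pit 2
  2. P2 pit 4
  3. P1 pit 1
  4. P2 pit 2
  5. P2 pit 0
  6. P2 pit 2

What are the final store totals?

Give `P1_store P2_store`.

Move 1: P1 pit2 -> P1=[2,4,0,6,5,4](0) P2=[5,3,4,2,5,3](0)
Move 2: P2 pit4 -> P1=[3,5,1,6,5,4](0) P2=[5,3,4,2,0,4](1)
Move 3: P1 pit1 -> P1=[3,0,2,7,6,5](1) P2=[5,3,4,2,0,4](1)
Move 4: P2 pit2 -> P1=[3,0,2,7,6,5](1) P2=[5,3,0,3,1,5](2)
Move 5: P2 pit0 -> P1=[3,0,2,7,6,5](1) P2=[0,4,1,4,2,6](2)
Move 6: P2 pit2 -> P1=[3,0,2,7,6,5](1) P2=[0,4,0,5,2,6](2)

Answer: 1 2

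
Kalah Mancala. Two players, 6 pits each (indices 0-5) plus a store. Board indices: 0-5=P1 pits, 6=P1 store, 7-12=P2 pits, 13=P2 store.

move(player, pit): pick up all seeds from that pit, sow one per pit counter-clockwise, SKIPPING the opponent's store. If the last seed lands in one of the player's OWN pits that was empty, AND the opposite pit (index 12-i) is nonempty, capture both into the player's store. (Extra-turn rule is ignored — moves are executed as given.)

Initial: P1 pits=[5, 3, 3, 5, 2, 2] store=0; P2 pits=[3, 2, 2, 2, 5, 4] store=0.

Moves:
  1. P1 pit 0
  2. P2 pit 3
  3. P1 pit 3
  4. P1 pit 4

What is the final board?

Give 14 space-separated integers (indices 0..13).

Answer: 0 4 4 0 0 5 2 5 4 3 0 6 5 0

Derivation:
Move 1: P1 pit0 -> P1=[0,4,4,6,3,3](0) P2=[3,2,2,2,5,4](0)
Move 2: P2 pit3 -> P1=[0,4,4,6,3,3](0) P2=[3,2,2,0,6,5](0)
Move 3: P1 pit3 -> P1=[0,4,4,0,4,4](1) P2=[4,3,3,0,6,5](0)
Move 4: P1 pit4 -> P1=[0,4,4,0,0,5](2) P2=[5,4,3,0,6,5](0)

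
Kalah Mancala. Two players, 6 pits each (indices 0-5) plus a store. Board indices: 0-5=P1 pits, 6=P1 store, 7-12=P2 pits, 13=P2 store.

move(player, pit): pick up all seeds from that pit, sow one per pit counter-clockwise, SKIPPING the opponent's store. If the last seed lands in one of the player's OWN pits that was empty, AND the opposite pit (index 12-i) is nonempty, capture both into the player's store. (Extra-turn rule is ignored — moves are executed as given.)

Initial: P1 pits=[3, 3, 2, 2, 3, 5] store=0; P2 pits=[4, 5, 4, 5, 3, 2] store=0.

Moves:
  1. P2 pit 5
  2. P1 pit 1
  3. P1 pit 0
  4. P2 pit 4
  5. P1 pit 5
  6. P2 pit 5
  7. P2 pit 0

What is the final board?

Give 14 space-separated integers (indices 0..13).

Move 1: P2 pit5 -> P1=[4,3,2,2,3,5](0) P2=[4,5,4,5,3,0](1)
Move 2: P1 pit1 -> P1=[4,0,3,3,4,5](0) P2=[4,5,4,5,3,0](1)
Move 3: P1 pit0 -> P1=[0,1,4,4,5,5](0) P2=[4,5,4,5,3,0](1)
Move 4: P2 pit4 -> P1=[1,1,4,4,5,5](0) P2=[4,5,4,5,0,1](2)
Move 5: P1 pit5 -> P1=[1,1,4,4,5,0](1) P2=[5,6,5,6,0,1](2)
Move 6: P2 pit5 -> P1=[1,1,4,4,5,0](1) P2=[5,6,5,6,0,0](3)
Move 7: P2 pit0 -> P1=[0,1,4,4,5,0](1) P2=[0,7,6,7,1,0](5)

Answer: 0 1 4 4 5 0 1 0 7 6 7 1 0 5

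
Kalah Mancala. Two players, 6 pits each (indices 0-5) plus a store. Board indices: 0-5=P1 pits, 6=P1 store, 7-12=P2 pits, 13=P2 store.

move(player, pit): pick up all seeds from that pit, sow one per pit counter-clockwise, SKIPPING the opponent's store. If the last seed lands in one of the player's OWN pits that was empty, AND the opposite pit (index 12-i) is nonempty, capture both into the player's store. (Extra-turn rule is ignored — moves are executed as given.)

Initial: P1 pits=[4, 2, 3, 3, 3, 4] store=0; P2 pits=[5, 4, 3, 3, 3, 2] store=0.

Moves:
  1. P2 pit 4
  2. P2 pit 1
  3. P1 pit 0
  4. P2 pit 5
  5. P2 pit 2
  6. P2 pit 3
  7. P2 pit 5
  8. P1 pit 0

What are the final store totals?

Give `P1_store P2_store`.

Move 1: P2 pit4 -> P1=[5,2,3,3,3,4](0) P2=[5,4,3,3,0,3](1)
Move 2: P2 pit1 -> P1=[5,2,3,3,3,4](0) P2=[5,0,4,4,1,4](1)
Move 3: P1 pit0 -> P1=[0,3,4,4,4,5](0) P2=[5,0,4,4,1,4](1)
Move 4: P2 pit5 -> P1=[1,4,5,4,4,5](0) P2=[5,0,4,4,1,0](2)
Move 5: P2 pit2 -> P1=[1,4,5,4,4,5](0) P2=[5,0,0,5,2,1](3)
Move 6: P2 pit3 -> P1=[2,5,5,4,4,5](0) P2=[5,0,0,0,3,2](4)
Move 7: P2 pit5 -> P1=[3,5,5,4,4,5](0) P2=[5,0,0,0,3,0](5)
Move 8: P1 pit0 -> P1=[0,6,6,5,4,5](0) P2=[5,0,0,0,3,0](5)

Answer: 0 5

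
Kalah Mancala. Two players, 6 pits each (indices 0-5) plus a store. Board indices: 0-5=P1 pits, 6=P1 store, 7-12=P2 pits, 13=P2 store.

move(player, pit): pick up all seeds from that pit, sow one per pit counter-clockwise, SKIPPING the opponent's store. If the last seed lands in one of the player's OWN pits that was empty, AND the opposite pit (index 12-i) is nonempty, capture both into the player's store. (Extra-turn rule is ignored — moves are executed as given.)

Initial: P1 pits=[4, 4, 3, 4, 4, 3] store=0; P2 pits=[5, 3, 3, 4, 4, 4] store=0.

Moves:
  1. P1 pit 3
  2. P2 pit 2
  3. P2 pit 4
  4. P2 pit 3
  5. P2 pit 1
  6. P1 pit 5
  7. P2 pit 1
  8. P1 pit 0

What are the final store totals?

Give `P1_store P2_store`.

Answer: 3 2

Derivation:
Move 1: P1 pit3 -> P1=[4,4,3,0,5,4](1) P2=[6,3,3,4,4,4](0)
Move 2: P2 pit2 -> P1=[4,4,3,0,5,4](1) P2=[6,3,0,5,5,5](0)
Move 3: P2 pit4 -> P1=[5,5,4,0,5,4](1) P2=[6,3,0,5,0,6](1)
Move 4: P2 pit3 -> P1=[6,6,4,0,5,4](1) P2=[6,3,0,0,1,7](2)
Move 5: P2 pit1 -> P1=[6,6,4,0,5,4](1) P2=[6,0,1,1,2,7](2)
Move 6: P1 pit5 -> P1=[6,6,4,0,5,0](2) P2=[7,1,2,1,2,7](2)
Move 7: P2 pit1 -> P1=[6,6,4,0,5,0](2) P2=[7,0,3,1,2,7](2)
Move 8: P1 pit0 -> P1=[0,7,5,1,6,1](3) P2=[7,0,3,1,2,7](2)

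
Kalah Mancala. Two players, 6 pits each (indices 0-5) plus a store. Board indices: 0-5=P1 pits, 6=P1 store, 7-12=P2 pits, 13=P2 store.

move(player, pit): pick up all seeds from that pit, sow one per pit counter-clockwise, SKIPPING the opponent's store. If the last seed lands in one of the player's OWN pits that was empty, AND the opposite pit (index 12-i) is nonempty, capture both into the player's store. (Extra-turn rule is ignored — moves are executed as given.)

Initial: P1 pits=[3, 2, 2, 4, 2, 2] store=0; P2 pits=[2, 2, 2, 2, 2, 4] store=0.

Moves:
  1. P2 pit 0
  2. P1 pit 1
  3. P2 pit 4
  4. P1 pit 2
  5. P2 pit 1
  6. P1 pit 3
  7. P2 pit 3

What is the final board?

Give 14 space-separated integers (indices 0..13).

Answer: 3 0 0 0 4 4 1 1 1 5 0 2 6 2

Derivation:
Move 1: P2 pit0 -> P1=[3,2,2,4,2,2](0) P2=[0,3,3,2,2,4](0)
Move 2: P1 pit1 -> P1=[3,0,3,5,2,2](0) P2=[0,3,3,2,2,4](0)
Move 3: P2 pit4 -> P1=[3,0,3,5,2,2](0) P2=[0,3,3,2,0,5](1)
Move 4: P1 pit2 -> P1=[3,0,0,6,3,3](0) P2=[0,3,3,2,0,5](1)
Move 5: P2 pit1 -> P1=[3,0,0,6,3,3](0) P2=[0,0,4,3,1,5](1)
Move 6: P1 pit3 -> P1=[3,0,0,0,4,4](1) P2=[1,1,5,3,1,5](1)
Move 7: P2 pit3 -> P1=[3,0,0,0,4,4](1) P2=[1,1,5,0,2,6](2)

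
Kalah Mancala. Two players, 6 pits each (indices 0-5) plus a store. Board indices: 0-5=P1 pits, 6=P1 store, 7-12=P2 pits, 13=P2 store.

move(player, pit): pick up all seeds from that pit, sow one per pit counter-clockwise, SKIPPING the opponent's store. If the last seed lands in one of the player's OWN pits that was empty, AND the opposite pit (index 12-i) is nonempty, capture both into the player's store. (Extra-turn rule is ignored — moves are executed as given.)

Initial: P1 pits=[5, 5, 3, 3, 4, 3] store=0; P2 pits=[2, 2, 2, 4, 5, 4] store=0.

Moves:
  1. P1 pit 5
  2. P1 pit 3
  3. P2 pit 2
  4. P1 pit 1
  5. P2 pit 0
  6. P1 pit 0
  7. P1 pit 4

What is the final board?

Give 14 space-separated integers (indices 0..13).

Answer: 0 1 5 2 0 4 4 1 5 2 7 7 4 0

Derivation:
Move 1: P1 pit5 -> P1=[5,5,3,3,4,0](1) P2=[3,3,2,4,5,4](0)
Move 2: P1 pit3 -> P1=[5,5,3,0,5,1](2) P2=[3,3,2,4,5,4](0)
Move 3: P2 pit2 -> P1=[5,5,3,0,5,1](2) P2=[3,3,0,5,6,4](0)
Move 4: P1 pit1 -> P1=[5,0,4,1,6,2](3) P2=[3,3,0,5,6,4](0)
Move 5: P2 pit0 -> P1=[5,0,4,1,6,2](3) P2=[0,4,1,6,6,4](0)
Move 6: P1 pit0 -> P1=[0,1,5,2,7,3](3) P2=[0,4,1,6,6,4](0)
Move 7: P1 pit4 -> P1=[0,1,5,2,0,4](4) P2=[1,5,2,7,7,4](0)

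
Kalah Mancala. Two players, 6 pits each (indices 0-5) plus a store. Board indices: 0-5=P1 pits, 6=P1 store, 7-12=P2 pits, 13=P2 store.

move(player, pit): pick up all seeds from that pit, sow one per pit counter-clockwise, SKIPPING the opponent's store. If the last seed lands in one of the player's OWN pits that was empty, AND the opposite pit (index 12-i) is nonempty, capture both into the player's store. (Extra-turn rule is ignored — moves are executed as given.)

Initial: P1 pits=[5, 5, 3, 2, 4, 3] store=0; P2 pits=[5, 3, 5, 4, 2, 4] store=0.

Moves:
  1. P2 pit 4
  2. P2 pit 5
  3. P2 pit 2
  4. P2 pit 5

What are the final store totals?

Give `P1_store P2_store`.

Move 1: P2 pit4 -> P1=[5,5,3,2,4,3](0) P2=[5,3,5,4,0,5](1)
Move 2: P2 pit5 -> P1=[6,6,4,3,4,3](0) P2=[5,3,5,4,0,0](2)
Move 3: P2 pit2 -> P1=[7,6,4,3,4,3](0) P2=[5,3,0,5,1,1](3)
Move 4: P2 pit5 -> P1=[7,6,4,3,4,3](0) P2=[5,3,0,5,1,0](4)

Answer: 0 4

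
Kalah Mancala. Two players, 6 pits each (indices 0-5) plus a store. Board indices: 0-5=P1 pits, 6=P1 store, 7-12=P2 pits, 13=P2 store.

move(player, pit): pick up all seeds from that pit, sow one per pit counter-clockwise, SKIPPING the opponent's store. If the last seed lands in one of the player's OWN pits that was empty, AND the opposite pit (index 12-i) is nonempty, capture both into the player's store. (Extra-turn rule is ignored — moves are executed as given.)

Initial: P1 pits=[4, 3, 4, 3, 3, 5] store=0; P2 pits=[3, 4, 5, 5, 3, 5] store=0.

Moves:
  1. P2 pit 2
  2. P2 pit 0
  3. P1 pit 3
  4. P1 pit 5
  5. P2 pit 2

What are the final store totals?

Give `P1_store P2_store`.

Move 1: P2 pit2 -> P1=[5,3,4,3,3,5](0) P2=[3,4,0,6,4,6](1)
Move 2: P2 pit0 -> P1=[5,3,4,3,3,5](0) P2=[0,5,1,7,4,6](1)
Move 3: P1 pit3 -> P1=[5,3,4,0,4,6](1) P2=[0,5,1,7,4,6](1)
Move 4: P1 pit5 -> P1=[5,3,4,0,4,0](2) P2=[1,6,2,8,5,6](1)
Move 5: P2 pit2 -> P1=[5,3,4,0,4,0](2) P2=[1,6,0,9,6,6](1)

Answer: 2 1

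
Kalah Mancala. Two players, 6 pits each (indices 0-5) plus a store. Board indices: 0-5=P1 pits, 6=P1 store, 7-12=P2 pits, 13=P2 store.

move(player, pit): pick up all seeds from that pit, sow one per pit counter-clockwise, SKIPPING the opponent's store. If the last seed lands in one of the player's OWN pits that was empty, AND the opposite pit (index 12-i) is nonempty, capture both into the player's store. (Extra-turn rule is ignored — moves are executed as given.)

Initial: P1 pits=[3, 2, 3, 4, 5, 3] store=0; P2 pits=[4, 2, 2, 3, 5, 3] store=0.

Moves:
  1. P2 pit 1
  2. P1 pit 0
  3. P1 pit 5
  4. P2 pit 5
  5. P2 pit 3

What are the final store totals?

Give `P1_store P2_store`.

Answer: 1 2

Derivation:
Move 1: P2 pit1 -> P1=[3,2,3,4,5,3](0) P2=[4,0,3,4,5,3](0)
Move 2: P1 pit0 -> P1=[0,3,4,5,5,3](0) P2=[4,0,3,4,5,3](0)
Move 3: P1 pit5 -> P1=[0,3,4,5,5,0](1) P2=[5,1,3,4,5,3](0)
Move 4: P2 pit5 -> P1=[1,4,4,5,5,0](1) P2=[5,1,3,4,5,0](1)
Move 5: P2 pit3 -> P1=[2,4,4,5,5,0](1) P2=[5,1,3,0,6,1](2)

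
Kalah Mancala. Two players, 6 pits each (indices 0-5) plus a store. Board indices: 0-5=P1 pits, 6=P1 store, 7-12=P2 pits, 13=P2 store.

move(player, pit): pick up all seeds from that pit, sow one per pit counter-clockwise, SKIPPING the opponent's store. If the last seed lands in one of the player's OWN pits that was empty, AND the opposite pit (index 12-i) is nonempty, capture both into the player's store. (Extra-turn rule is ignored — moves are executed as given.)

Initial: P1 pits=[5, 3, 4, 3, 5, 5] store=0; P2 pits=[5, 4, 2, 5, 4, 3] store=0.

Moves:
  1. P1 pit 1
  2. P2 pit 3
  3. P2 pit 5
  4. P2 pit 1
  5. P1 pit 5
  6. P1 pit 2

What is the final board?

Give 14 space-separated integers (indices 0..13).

Answer: 0 2 0 5 7 1 2 7 2 4 2 6 0 10

Derivation:
Move 1: P1 pit1 -> P1=[5,0,5,4,6,5](0) P2=[5,4,2,5,4,3](0)
Move 2: P2 pit3 -> P1=[6,1,5,4,6,5](0) P2=[5,4,2,0,5,4](1)
Move 3: P2 pit5 -> P1=[7,2,6,4,6,5](0) P2=[5,4,2,0,5,0](2)
Move 4: P2 pit1 -> P1=[0,2,6,4,6,5](0) P2=[5,0,3,1,6,0](10)
Move 5: P1 pit5 -> P1=[0,2,6,4,6,0](1) P2=[6,1,4,2,6,0](10)
Move 6: P1 pit2 -> P1=[0,2,0,5,7,1](2) P2=[7,2,4,2,6,0](10)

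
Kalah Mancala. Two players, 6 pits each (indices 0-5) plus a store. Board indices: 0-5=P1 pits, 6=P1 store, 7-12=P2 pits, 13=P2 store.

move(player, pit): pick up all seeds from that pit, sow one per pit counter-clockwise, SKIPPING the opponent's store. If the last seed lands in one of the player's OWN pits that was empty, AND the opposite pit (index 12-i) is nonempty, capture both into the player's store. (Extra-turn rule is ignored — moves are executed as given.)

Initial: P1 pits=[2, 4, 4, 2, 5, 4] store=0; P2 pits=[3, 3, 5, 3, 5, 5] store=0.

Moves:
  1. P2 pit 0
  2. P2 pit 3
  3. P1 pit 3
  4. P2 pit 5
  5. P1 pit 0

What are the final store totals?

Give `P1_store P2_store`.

Move 1: P2 pit0 -> P1=[2,4,4,2,5,4](0) P2=[0,4,6,4,5,5](0)
Move 2: P2 pit3 -> P1=[3,4,4,2,5,4](0) P2=[0,4,6,0,6,6](1)
Move 3: P1 pit3 -> P1=[3,4,4,0,6,5](0) P2=[0,4,6,0,6,6](1)
Move 4: P2 pit5 -> P1=[4,5,5,1,7,5](0) P2=[0,4,6,0,6,0](2)
Move 5: P1 pit0 -> P1=[0,6,6,2,8,5](0) P2=[0,4,6,0,6,0](2)

Answer: 0 2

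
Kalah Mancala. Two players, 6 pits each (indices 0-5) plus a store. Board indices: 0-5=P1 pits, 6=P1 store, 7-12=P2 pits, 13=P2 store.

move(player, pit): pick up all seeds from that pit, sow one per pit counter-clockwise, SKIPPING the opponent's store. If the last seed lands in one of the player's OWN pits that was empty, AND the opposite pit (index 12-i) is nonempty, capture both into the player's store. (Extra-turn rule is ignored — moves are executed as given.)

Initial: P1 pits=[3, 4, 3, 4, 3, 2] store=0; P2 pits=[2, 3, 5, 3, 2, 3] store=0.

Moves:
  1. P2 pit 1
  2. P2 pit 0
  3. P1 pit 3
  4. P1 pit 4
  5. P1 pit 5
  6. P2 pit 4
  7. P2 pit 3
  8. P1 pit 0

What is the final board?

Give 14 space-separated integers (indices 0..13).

Move 1: P2 pit1 -> P1=[3,4,3,4,3,2](0) P2=[2,0,6,4,3,3](0)
Move 2: P2 pit0 -> P1=[3,4,3,4,3,2](0) P2=[0,1,7,4,3,3](0)
Move 3: P1 pit3 -> P1=[3,4,3,0,4,3](1) P2=[1,1,7,4,3,3](0)
Move 4: P1 pit4 -> P1=[3,4,3,0,0,4](2) P2=[2,2,7,4,3,3](0)
Move 5: P1 pit5 -> P1=[3,4,3,0,0,0](3) P2=[3,3,8,4,3,3](0)
Move 6: P2 pit4 -> P1=[4,4,3,0,0,0](3) P2=[3,3,8,4,0,4](1)
Move 7: P2 pit3 -> P1=[5,4,3,0,0,0](3) P2=[3,3,8,0,1,5](2)
Move 8: P1 pit0 -> P1=[0,5,4,1,1,0](7) P2=[0,3,8,0,1,5](2)

Answer: 0 5 4 1 1 0 7 0 3 8 0 1 5 2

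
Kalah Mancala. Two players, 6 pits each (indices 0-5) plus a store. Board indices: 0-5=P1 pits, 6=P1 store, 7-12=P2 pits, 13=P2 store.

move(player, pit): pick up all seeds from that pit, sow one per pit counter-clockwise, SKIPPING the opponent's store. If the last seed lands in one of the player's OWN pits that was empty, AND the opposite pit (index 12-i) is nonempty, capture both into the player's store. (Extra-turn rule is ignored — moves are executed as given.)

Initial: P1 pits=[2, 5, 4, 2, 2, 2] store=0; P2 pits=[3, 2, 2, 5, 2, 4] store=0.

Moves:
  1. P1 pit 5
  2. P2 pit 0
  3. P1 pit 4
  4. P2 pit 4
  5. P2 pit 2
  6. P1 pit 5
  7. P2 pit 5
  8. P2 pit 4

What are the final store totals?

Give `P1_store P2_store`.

Move 1: P1 pit5 -> P1=[2,5,4,2,2,0](1) P2=[4,2,2,5,2,4](0)
Move 2: P2 pit0 -> P1=[2,5,4,2,2,0](1) P2=[0,3,3,6,3,4](0)
Move 3: P1 pit4 -> P1=[2,5,4,2,0,1](2) P2=[0,3,3,6,3,4](0)
Move 4: P2 pit4 -> P1=[3,5,4,2,0,1](2) P2=[0,3,3,6,0,5](1)
Move 5: P2 pit2 -> P1=[3,5,4,2,0,1](2) P2=[0,3,0,7,1,6](1)
Move 6: P1 pit5 -> P1=[3,5,4,2,0,0](3) P2=[0,3,0,7,1,6](1)
Move 7: P2 pit5 -> P1=[4,6,5,3,1,0](3) P2=[0,3,0,7,1,0](2)
Move 8: P2 pit4 -> P1=[0,6,5,3,1,0](3) P2=[0,3,0,7,0,0](7)

Answer: 3 7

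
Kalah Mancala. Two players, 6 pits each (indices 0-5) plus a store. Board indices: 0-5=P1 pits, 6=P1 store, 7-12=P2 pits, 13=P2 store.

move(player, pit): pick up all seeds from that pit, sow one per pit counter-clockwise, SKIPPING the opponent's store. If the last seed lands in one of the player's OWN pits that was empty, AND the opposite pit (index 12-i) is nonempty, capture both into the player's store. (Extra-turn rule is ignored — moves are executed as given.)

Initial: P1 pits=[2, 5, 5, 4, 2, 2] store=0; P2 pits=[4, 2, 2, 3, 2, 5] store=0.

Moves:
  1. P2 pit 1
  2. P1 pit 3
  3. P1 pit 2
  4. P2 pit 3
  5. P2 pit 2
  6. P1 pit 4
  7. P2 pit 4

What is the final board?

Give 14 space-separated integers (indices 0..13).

Answer: 4 6 0 1 0 5 3 7 1 0 1 0 8 2

Derivation:
Move 1: P2 pit1 -> P1=[2,5,5,4,2,2](0) P2=[4,0,3,4,2,5](0)
Move 2: P1 pit3 -> P1=[2,5,5,0,3,3](1) P2=[5,0,3,4,2,5](0)
Move 3: P1 pit2 -> P1=[2,5,0,1,4,4](2) P2=[6,0,3,4,2,5](0)
Move 4: P2 pit3 -> P1=[3,5,0,1,4,4](2) P2=[6,0,3,0,3,6](1)
Move 5: P2 pit2 -> P1=[3,5,0,1,4,4](2) P2=[6,0,0,1,4,7](1)
Move 6: P1 pit4 -> P1=[3,5,0,1,0,5](3) P2=[7,1,0,1,4,7](1)
Move 7: P2 pit4 -> P1=[4,6,0,1,0,5](3) P2=[7,1,0,1,0,8](2)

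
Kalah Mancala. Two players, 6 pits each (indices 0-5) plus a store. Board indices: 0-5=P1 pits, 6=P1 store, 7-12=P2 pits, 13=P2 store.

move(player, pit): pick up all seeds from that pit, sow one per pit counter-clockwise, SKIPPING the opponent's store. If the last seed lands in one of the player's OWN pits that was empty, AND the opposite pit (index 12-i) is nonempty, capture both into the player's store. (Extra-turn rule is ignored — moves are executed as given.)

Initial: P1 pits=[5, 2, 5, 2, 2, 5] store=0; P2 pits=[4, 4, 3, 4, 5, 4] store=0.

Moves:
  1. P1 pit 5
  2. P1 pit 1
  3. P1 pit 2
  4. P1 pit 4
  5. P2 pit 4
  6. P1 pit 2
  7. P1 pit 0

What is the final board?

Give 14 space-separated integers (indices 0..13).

Answer: 0 2 1 6 1 3 4 7 6 4 5 0 5 1

Derivation:
Move 1: P1 pit5 -> P1=[5,2,5,2,2,0](1) P2=[5,5,4,5,5,4](0)
Move 2: P1 pit1 -> P1=[5,0,6,3,2,0](1) P2=[5,5,4,5,5,4](0)
Move 3: P1 pit2 -> P1=[5,0,0,4,3,1](2) P2=[6,6,4,5,5,4](0)
Move 4: P1 pit4 -> P1=[5,0,0,4,0,2](3) P2=[7,6,4,5,5,4](0)
Move 5: P2 pit4 -> P1=[6,1,1,4,0,2](3) P2=[7,6,4,5,0,5](1)
Move 6: P1 pit2 -> P1=[6,1,0,5,0,2](3) P2=[7,6,4,5,0,5](1)
Move 7: P1 pit0 -> P1=[0,2,1,6,1,3](4) P2=[7,6,4,5,0,5](1)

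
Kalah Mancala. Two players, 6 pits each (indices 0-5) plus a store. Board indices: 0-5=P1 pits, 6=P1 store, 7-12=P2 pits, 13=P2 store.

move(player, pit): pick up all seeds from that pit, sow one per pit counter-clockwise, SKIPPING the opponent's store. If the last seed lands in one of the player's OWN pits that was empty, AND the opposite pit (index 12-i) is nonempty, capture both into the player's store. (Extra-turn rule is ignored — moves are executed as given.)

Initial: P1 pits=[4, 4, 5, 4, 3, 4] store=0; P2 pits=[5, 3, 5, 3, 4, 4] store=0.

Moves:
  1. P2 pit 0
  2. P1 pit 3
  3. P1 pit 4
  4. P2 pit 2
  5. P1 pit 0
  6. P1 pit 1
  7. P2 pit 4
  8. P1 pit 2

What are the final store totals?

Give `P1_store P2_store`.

Move 1: P2 pit0 -> P1=[4,4,5,4,3,4](0) P2=[0,4,6,4,5,5](0)
Move 2: P1 pit3 -> P1=[4,4,5,0,4,5](1) P2=[1,4,6,4,5,5](0)
Move 3: P1 pit4 -> P1=[4,4,5,0,0,6](2) P2=[2,5,6,4,5,5](0)
Move 4: P2 pit2 -> P1=[5,5,5,0,0,6](2) P2=[2,5,0,5,6,6](1)
Move 5: P1 pit0 -> P1=[0,6,6,1,1,7](2) P2=[2,5,0,5,6,6](1)
Move 6: P1 pit1 -> P1=[0,0,7,2,2,8](3) P2=[3,5,0,5,6,6](1)
Move 7: P2 pit4 -> P1=[1,1,8,3,2,8](3) P2=[3,5,0,5,0,7](2)
Move 8: P1 pit2 -> P1=[1,1,0,4,3,9](4) P2=[4,6,1,6,0,7](2)

Answer: 4 2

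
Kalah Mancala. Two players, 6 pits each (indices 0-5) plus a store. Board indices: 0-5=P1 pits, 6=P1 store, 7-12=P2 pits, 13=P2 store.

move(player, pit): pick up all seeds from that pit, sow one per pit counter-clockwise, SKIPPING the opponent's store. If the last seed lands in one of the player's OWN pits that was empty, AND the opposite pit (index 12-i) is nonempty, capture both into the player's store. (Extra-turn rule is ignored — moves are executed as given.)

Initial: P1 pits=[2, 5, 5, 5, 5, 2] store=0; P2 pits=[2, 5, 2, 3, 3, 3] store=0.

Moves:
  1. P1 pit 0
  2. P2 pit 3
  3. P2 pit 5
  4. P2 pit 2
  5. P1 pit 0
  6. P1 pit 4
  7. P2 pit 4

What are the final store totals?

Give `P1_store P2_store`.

Answer: 1 3

Derivation:
Move 1: P1 pit0 -> P1=[0,6,6,5,5,2](0) P2=[2,5,2,3,3,3](0)
Move 2: P2 pit3 -> P1=[0,6,6,5,5,2](0) P2=[2,5,2,0,4,4](1)
Move 3: P2 pit5 -> P1=[1,7,7,5,5,2](0) P2=[2,5,2,0,4,0](2)
Move 4: P2 pit2 -> P1=[1,7,7,5,5,2](0) P2=[2,5,0,1,5,0](2)
Move 5: P1 pit0 -> P1=[0,8,7,5,5,2](0) P2=[2,5,0,1,5,0](2)
Move 6: P1 pit4 -> P1=[0,8,7,5,0,3](1) P2=[3,6,1,1,5,0](2)
Move 7: P2 pit4 -> P1=[1,9,8,5,0,3](1) P2=[3,6,1,1,0,1](3)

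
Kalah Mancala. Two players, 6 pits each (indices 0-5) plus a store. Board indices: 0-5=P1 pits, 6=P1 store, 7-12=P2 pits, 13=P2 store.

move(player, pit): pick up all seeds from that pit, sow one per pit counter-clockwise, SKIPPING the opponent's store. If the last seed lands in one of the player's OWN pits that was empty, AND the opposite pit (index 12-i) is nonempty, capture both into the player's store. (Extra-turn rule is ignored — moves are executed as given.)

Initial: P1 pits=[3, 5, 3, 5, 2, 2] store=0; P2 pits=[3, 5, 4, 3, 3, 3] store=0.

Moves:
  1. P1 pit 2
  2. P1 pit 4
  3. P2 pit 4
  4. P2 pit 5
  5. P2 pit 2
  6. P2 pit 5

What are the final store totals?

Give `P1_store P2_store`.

Answer: 1 4

Derivation:
Move 1: P1 pit2 -> P1=[3,5,0,6,3,3](0) P2=[3,5,4,3,3,3](0)
Move 2: P1 pit4 -> P1=[3,5,0,6,0,4](1) P2=[4,5,4,3,3,3](0)
Move 3: P2 pit4 -> P1=[4,5,0,6,0,4](1) P2=[4,5,4,3,0,4](1)
Move 4: P2 pit5 -> P1=[5,6,1,6,0,4](1) P2=[4,5,4,3,0,0](2)
Move 5: P2 pit2 -> P1=[5,6,1,6,0,4](1) P2=[4,5,0,4,1,1](3)
Move 6: P2 pit5 -> P1=[5,6,1,6,0,4](1) P2=[4,5,0,4,1,0](4)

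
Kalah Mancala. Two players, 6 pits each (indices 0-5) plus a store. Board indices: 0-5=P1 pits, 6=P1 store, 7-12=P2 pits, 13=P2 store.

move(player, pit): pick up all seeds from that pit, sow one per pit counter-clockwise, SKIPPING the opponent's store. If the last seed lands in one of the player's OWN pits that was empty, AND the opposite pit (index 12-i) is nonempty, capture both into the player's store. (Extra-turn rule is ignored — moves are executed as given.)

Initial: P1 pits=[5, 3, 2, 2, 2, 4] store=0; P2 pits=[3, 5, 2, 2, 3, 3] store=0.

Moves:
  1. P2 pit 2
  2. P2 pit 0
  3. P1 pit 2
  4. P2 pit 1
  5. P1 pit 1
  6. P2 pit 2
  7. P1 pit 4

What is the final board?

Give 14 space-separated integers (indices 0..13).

Move 1: P2 pit2 -> P1=[5,3,2,2,2,4](0) P2=[3,5,0,3,4,3](0)
Move 2: P2 pit0 -> P1=[5,3,2,2,2,4](0) P2=[0,6,1,4,4,3](0)
Move 3: P1 pit2 -> P1=[5,3,0,3,3,4](0) P2=[0,6,1,4,4,3](0)
Move 4: P2 pit1 -> P1=[6,3,0,3,3,4](0) P2=[0,0,2,5,5,4](1)
Move 5: P1 pit1 -> P1=[6,0,1,4,4,4](0) P2=[0,0,2,5,5,4](1)
Move 6: P2 pit2 -> P1=[6,0,1,4,4,4](0) P2=[0,0,0,6,6,4](1)
Move 7: P1 pit4 -> P1=[6,0,1,4,0,5](1) P2=[1,1,0,6,6,4](1)

Answer: 6 0 1 4 0 5 1 1 1 0 6 6 4 1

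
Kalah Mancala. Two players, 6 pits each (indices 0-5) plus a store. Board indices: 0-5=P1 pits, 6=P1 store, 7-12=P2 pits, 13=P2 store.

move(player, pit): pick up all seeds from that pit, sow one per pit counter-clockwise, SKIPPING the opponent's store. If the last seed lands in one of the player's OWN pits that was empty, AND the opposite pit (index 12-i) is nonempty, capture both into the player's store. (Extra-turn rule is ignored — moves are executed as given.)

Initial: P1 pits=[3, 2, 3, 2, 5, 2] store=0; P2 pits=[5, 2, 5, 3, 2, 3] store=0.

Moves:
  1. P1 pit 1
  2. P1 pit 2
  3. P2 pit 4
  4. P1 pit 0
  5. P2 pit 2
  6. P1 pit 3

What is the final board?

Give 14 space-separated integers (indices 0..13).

Answer: 1 1 1 0 7 4 2 6 3 0 4 1 5 2

Derivation:
Move 1: P1 pit1 -> P1=[3,0,4,3,5,2](0) P2=[5,2,5,3,2,3](0)
Move 2: P1 pit2 -> P1=[3,0,0,4,6,3](1) P2=[5,2,5,3,2,3](0)
Move 3: P2 pit4 -> P1=[3,0,0,4,6,3](1) P2=[5,2,5,3,0,4](1)
Move 4: P1 pit0 -> P1=[0,1,1,5,6,3](1) P2=[5,2,5,3,0,4](1)
Move 5: P2 pit2 -> P1=[1,1,1,5,6,3](1) P2=[5,2,0,4,1,5](2)
Move 6: P1 pit3 -> P1=[1,1,1,0,7,4](2) P2=[6,3,0,4,1,5](2)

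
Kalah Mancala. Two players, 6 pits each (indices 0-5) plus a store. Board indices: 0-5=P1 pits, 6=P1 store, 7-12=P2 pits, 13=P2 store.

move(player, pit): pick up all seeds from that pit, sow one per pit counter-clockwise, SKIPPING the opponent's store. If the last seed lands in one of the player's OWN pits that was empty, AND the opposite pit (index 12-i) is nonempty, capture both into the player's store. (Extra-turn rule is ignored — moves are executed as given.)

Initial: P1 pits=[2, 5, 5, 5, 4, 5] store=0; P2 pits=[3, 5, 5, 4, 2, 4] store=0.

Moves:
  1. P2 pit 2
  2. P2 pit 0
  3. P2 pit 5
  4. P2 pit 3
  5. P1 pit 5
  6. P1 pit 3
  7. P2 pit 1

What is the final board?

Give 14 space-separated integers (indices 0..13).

Answer: 6 8 8 0 5 1 2 2 0 4 2 5 2 4

Derivation:
Move 1: P2 pit2 -> P1=[3,5,5,5,4,5](0) P2=[3,5,0,5,3,5](1)
Move 2: P2 pit0 -> P1=[3,5,5,5,4,5](0) P2=[0,6,1,6,3,5](1)
Move 3: P2 pit5 -> P1=[4,6,6,6,4,5](0) P2=[0,6,1,6,3,0](2)
Move 4: P2 pit3 -> P1=[5,7,7,6,4,5](0) P2=[0,6,1,0,4,1](3)
Move 5: P1 pit5 -> P1=[5,7,7,6,4,0](1) P2=[1,7,2,1,4,1](3)
Move 6: P1 pit3 -> P1=[5,7,7,0,5,1](2) P2=[2,8,3,1,4,1](3)
Move 7: P2 pit1 -> P1=[6,8,8,0,5,1](2) P2=[2,0,4,2,5,2](4)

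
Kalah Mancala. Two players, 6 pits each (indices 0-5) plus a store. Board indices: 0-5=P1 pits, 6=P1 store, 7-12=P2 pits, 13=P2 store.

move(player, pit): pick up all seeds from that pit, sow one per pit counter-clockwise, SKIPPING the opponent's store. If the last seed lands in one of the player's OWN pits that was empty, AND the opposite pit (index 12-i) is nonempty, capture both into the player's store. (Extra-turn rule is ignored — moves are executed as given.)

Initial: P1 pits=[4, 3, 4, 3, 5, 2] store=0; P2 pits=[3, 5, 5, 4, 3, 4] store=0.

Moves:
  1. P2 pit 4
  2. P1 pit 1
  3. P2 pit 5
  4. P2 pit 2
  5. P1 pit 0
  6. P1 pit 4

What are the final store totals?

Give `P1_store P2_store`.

Answer: 2 3

Derivation:
Move 1: P2 pit4 -> P1=[5,3,4,3,5,2](0) P2=[3,5,5,4,0,5](1)
Move 2: P1 pit1 -> P1=[5,0,5,4,6,2](0) P2=[3,5,5,4,0,5](1)
Move 3: P2 pit5 -> P1=[6,1,6,5,6,2](0) P2=[3,5,5,4,0,0](2)
Move 4: P2 pit2 -> P1=[7,1,6,5,6,2](0) P2=[3,5,0,5,1,1](3)
Move 5: P1 pit0 -> P1=[0,2,7,6,7,3](1) P2=[4,5,0,5,1,1](3)
Move 6: P1 pit4 -> P1=[0,2,7,6,0,4](2) P2=[5,6,1,6,2,1](3)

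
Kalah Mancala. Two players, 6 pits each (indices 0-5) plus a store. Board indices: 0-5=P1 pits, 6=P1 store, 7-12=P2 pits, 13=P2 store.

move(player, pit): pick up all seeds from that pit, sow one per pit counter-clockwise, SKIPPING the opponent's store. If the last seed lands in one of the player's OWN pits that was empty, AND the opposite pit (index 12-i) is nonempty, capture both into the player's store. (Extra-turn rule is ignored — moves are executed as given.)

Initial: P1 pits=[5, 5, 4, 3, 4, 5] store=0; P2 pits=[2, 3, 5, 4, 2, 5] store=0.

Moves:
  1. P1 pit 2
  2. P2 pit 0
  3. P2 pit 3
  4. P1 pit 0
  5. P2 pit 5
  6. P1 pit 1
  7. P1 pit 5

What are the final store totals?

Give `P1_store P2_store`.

Move 1: P1 pit2 -> P1=[5,5,0,4,5,6](1) P2=[2,3,5,4,2,5](0)
Move 2: P2 pit0 -> P1=[5,5,0,4,5,6](1) P2=[0,4,6,4,2,5](0)
Move 3: P2 pit3 -> P1=[6,5,0,4,5,6](1) P2=[0,4,6,0,3,6](1)
Move 4: P1 pit0 -> P1=[0,6,1,5,6,7](2) P2=[0,4,6,0,3,6](1)
Move 5: P2 pit5 -> P1=[1,7,2,6,7,7](2) P2=[0,4,6,0,3,0](2)
Move 6: P1 pit1 -> P1=[1,0,3,7,8,8](3) P2=[1,5,6,0,3,0](2)
Move 7: P1 pit5 -> P1=[2,0,3,7,8,0](4) P2=[2,6,7,1,4,1](2)

Answer: 4 2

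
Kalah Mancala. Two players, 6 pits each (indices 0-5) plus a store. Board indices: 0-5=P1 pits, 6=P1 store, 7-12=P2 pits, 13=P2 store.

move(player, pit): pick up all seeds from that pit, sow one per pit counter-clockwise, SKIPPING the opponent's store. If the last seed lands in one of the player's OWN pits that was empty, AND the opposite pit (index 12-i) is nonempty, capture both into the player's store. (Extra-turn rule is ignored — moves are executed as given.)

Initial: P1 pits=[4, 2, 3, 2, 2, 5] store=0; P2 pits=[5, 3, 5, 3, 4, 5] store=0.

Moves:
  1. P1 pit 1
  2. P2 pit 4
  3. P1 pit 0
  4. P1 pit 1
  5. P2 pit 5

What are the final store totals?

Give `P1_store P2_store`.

Answer: 0 2

Derivation:
Move 1: P1 pit1 -> P1=[4,0,4,3,2,5](0) P2=[5,3,5,3,4,5](0)
Move 2: P2 pit4 -> P1=[5,1,4,3,2,5](0) P2=[5,3,5,3,0,6](1)
Move 3: P1 pit0 -> P1=[0,2,5,4,3,6](0) P2=[5,3,5,3,0,6](1)
Move 4: P1 pit1 -> P1=[0,0,6,5,3,6](0) P2=[5,3,5,3,0,6](1)
Move 5: P2 pit5 -> P1=[1,1,7,6,4,6](0) P2=[5,3,5,3,0,0](2)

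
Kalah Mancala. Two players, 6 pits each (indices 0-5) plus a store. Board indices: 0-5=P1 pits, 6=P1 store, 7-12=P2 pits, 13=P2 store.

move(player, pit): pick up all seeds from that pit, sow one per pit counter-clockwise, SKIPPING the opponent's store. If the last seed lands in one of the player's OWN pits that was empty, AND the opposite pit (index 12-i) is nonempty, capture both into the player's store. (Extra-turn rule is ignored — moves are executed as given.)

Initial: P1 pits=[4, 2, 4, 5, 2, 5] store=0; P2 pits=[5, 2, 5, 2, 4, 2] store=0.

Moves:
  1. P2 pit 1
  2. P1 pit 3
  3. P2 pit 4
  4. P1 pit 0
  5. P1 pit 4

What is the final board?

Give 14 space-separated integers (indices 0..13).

Move 1: P2 pit1 -> P1=[4,2,4,5,2,5](0) P2=[5,0,6,3,4,2](0)
Move 2: P1 pit3 -> P1=[4,2,4,0,3,6](1) P2=[6,1,6,3,4,2](0)
Move 3: P2 pit4 -> P1=[5,3,4,0,3,6](1) P2=[6,1,6,3,0,3](1)
Move 4: P1 pit0 -> P1=[0,4,5,1,4,7](1) P2=[6,1,6,3,0,3](1)
Move 5: P1 pit4 -> P1=[0,4,5,1,0,8](2) P2=[7,2,6,3,0,3](1)

Answer: 0 4 5 1 0 8 2 7 2 6 3 0 3 1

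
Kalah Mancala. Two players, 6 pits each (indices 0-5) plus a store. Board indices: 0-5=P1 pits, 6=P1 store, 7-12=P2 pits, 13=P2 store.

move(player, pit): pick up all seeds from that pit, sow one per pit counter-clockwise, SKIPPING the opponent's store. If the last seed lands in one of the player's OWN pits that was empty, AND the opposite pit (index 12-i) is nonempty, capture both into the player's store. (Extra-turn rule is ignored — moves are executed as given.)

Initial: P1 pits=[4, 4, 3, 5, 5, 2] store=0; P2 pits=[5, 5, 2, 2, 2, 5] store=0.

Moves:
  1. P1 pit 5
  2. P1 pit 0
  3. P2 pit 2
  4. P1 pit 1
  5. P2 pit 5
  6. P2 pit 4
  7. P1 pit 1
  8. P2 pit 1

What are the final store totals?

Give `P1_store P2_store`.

Move 1: P1 pit5 -> P1=[4,4,3,5,5,0](1) P2=[6,5,2,2,2,5](0)
Move 2: P1 pit0 -> P1=[0,5,4,6,6,0](1) P2=[6,5,2,2,2,5](0)
Move 3: P2 pit2 -> P1=[0,5,4,6,6,0](1) P2=[6,5,0,3,3,5](0)
Move 4: P1 pit1 -> P1=[0,0,5,7,7,1](2) P2=[6,5,0,3,3,5](0)
Move 5: P2 pit5 -> P1=[1,1,6,8,7,1](2) P2=[6,5,0,3,3,0](1)
Move 6: P2 pit4 -> P1=[2,1,6,8,7,1](2) P2=[6,5,0,3,0,1](2)
Move 7: P1 pit1 -> P1=[2,0,7,8,7,1](2) P2=[6,5,0,3,0,1](2)
Move 8: P2 pit1 -> P1=[2,0,7,8,7,1](2) P2=[6,0,1,4,1,2](3)

Answer: 2 3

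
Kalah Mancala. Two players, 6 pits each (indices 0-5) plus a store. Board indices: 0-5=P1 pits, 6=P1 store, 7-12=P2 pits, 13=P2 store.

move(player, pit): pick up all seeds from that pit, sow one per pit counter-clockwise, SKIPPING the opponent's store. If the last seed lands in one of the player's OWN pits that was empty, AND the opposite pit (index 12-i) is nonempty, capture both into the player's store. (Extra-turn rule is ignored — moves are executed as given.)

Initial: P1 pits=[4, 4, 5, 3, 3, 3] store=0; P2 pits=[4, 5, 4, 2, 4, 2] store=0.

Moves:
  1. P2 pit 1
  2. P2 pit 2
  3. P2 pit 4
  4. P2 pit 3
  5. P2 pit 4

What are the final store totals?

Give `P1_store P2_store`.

Answer: 0 4

Derivation:
Move 1: P2 pit1 -> P1=[4,4,5,3,3,3](0) P2=[4,0,5,3,5,3](1)
Move 2: P2 pit2 -> P1=[5,4,5,3,3,3](0) P2=[4,0,0,4,6,4](2)
Move 3: P2 pit4 -> P1=[6,5,6,4,3,3](0) P2=[4,0,0,4,0,5](3)
Move 4: P2 pit3 -> P1=[7,5,6,4,3,3](0) P2=[4,0,0,0,1,6](4)
Move 5: P2 pit4 -> P1=[7,5,6,4,3,3](0) P2=[4,0,0,0,0,7](4)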